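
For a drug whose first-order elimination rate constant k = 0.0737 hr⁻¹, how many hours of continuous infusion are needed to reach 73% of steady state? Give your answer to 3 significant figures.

f = 1 − e^(−kt)  ⇒  t = −ln(1 − f) / k
t = −ln(1 − 0.73) / 0.07370 = 1.309 / 0.07370 ≈ 17.8 hours

17.8 hours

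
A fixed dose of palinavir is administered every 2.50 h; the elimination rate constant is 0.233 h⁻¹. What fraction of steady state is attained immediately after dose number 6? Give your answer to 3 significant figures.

f_n = 1 − e^(−nkτ) = 1 − e^(−6 × 0.2330 × 2.50) = 1 − e^(−3.495) = 1 − 0.03035 ≈ 0.970

0.970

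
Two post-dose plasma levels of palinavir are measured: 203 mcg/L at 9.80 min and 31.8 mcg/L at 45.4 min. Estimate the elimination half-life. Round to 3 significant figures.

k = ln(C₁/C₂) / (t₂ − t₁) = ln(203/31.8) / (45.4 − 9.80)
  = 1.854 / 35.60 = 0.05207 min⁻¹
t½ = ln 2 / k = ln 2 / 0.05207 ≈ 13.3 minutes

13.3 minutes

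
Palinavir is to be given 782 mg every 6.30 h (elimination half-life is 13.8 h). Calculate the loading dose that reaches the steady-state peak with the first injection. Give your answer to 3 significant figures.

2880 mg

k = ln 2 / 13.8 = 0.05023 h⁻¹
Accumulation ratio R = 1 / (1 − e^(−kτ)) = 1 / (1 − e^(−0.05023×6.30)) = 1 / (1 − 0.7287) = 3.687
Loading dose = maintenance dose × R = 782 × 3.687 ≈ 2880 mg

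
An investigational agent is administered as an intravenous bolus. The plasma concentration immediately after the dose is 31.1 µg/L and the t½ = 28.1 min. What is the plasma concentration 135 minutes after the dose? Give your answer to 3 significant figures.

k = ln 2 / 28.1 = 0.02467 min⁻¹
135 min is 4.804 half-lives, so C = 31.1 × (1/2)^4.804 = 31.1 × 0.03579 ≈ 1.11 µg/L

1.11 µg/L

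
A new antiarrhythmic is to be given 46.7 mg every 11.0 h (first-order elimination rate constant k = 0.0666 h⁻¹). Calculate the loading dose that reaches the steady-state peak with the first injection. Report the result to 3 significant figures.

89.9 mg

Accumulation ratio R = 1 / (1 − e^(−kτ)) = 1 / (1 − e^(−0.06660×11.0)) = 1 / (1 − 0.4807) = 1.926
Loading dose = maintenance dose × R = 46.7 × 1.926 ≈ 89.9 mg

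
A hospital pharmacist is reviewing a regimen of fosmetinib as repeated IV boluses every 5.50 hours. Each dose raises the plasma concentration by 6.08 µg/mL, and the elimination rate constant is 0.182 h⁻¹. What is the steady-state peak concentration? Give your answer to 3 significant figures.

Fraction remaining after one interval: e^(−kτ) = e^(−0.1820 × 5.50) = 0.3675
R = 1 / (1 − 0.3675) = 1.581
Css,max = 6.08 × 1.581 ≈ 9.61 µg/mL

9.61 µg/mL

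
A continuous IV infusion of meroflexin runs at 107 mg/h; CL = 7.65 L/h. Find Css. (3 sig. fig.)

14.0 µg/mL

Css = infusion rate / CL = 107 / 7.65 ≈ 14.0 µg/mL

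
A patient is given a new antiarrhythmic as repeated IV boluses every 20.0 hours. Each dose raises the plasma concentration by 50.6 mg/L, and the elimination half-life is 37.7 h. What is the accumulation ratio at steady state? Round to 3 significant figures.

3.25

k = ln 2 / 37.7 = 0.01839 h⁻¹
Fraction remaining after one interval: e^(−kτ) = e^(−0.01839 × 20.0) = 0.6923
R = 1 / (1 − 0.6923) = 1 / 0.3077 ≈ 3.25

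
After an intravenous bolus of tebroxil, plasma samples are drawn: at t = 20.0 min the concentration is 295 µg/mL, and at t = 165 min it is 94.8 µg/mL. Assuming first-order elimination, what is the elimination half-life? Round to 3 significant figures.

k = ln(C₁/C₂) / (t₂ − t₁) = ln(295/94.8) / (165 − 20.0)
  = 1.135 / 145.0 = 0.007829 min⁻¹
t½ = ln 2 / k = ln 2 / 0.007829 ≈ 88.5 minutes

88.5 minutes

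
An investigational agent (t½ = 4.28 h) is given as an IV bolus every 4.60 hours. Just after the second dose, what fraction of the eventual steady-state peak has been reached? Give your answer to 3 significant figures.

0.775

k = ln 2 / 4.28 = 0.1620 h⁻¹
f_n = 1 − e^(−nkτ) = 1 − e^(−2 × 0.1620 × 4.60) = 1 − e^(−1.490) = 1 − 0.2254 ≈ 0.775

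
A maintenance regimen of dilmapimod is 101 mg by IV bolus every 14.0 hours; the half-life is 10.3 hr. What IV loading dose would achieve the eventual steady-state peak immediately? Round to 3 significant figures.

k = ln 2 / 10.3 = 0.06730 hr⁻¹
Accumulation ratio R = 1 / (1 − e^(−kτ)) = 1 / (1 − e^(−0.06730×14.0)) = 1 / (1 − 0.3898) = 1.639
Loading dose = maintenance dose × R = 101 × 1.639 ≈ 166 mg

166 mg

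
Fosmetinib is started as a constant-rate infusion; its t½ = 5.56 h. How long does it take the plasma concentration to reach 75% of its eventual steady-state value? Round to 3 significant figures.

11.1 hours

k = ln 2 / 5.56 = 0.1247 h⁻¹
f = 1 − e^(−kt)  ⇒  t = −ln(1 − f) / k
t = −ln(1 − 0.75) / 0.1247 = 1.386 / 0.1247 ≈ 11.1 hours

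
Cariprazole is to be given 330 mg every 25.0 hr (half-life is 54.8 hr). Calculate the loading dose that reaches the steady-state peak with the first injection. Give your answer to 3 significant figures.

1220 mg

k = ln 2 / 54.8 = 0.01265 hr⁻¹
Accumulation ratio R = 1 / (1 − e^(−kτ)) = 1 / (1 − e^(−0.01265×25.0)) = 1 / (1 − 0.7289) = 3.689
Loading dose = maintenance dose × R = 330 × 3.689 ≈ 1220 mg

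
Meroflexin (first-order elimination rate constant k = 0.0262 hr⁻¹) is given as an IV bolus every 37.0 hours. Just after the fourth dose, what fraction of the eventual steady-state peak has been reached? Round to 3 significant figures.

f_n = 1 − e^(−nkτ) = 1 − e^(−4 × 0.02620 × 37.0) = 1 − e^(−3.878) = 1 − 0.02070 ≈ 0.979

0.979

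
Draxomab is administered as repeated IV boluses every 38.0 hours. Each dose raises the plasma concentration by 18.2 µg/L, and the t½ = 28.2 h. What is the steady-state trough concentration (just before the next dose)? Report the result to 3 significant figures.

k = ln 2 / 28.2 = 0.02458 h⁻¹
Fraction remaining after one interval: e^(−kτ) = e^(−0.02458 × 38.0) = 0.3930
R = 1 / (1 − 0.3930) = 1.647
Css,max = 18.2 × 1.647 = 29.98 µg/L
Css,min = Css,max × e^(−kτ) = 29.98 × 0.3930 ≈ 11.8 µg/L

11.8 µg/L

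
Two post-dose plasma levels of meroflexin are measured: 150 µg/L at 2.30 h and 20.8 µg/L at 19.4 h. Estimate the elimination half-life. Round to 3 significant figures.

k = ln(C₁/C₂) / (t₂ − t₁) = ln(150/20.8) / (19.4 − 2.30)
  = 1.976 / 17.10 = 0.1155 h⁻¹
t½ = ln 2 / k = ln 2 / 0.1155 ≈ 6.00 hours

6.00 hours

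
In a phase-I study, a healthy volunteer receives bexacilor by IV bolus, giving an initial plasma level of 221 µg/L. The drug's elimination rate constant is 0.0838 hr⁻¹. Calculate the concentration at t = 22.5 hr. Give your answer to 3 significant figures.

C(t) = C₀ e^(−kt) = 221 × e^(−0.08380 × 22.5) = 221 × e^(−1.885) = 221 × 0.1518 ≈ 33.5 µg/L

33.5 µg/L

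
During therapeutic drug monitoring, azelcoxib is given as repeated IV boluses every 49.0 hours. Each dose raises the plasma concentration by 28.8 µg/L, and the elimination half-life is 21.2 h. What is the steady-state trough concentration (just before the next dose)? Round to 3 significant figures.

7.27 µg/L

k = ln 2 / 21.2 = 0.03270 h⁻¹
Fraction remaining after one interval: e^(−kτ) = e^(−0.03270 × 49.0) = 0.2015
R = 1 / (1 − 0.2015) = 1.252
Css,max = 28.8 × 1.252 = 36.07 µg/L
Css,min = Css,max × e^(−kτ) = 36.07 × 0.2015 ≈ 7.27 µg/L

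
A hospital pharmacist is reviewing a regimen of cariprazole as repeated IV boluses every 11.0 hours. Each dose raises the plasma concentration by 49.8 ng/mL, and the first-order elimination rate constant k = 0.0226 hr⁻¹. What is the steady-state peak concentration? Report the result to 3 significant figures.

Fraction remaining after one interval: e^(−kτ) = e^(−0.02260 × 11.0) = 0.7799
R = 1 / (1 − 0.7799) = 4.543
Css,max = 49.8 × 4.543 ≈ 226 ng/mL

226 ng/mL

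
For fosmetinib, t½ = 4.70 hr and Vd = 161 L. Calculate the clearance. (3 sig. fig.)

23.7 L/hr

k = ln 2 / t½ = ln 2 / 4.70 = 0.1475 hr⁻¹
CL = k · V = 0.1475 × 161 ≈ 23.7 L/hr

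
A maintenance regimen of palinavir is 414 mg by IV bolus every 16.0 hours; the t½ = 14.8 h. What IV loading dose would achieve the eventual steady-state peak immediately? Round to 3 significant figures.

k = ln 2 / 14.8 = 0.04683 h⁻¹
Accumulation ratio R = 1 / (1 − e^(−kτ)) = 1 / (1 − e^(−0.04683×16.0)) = 1 / (1 − 0.4727) = 1.896
Loading dose = maintenance dose × R = 414 × 1.896 ≈ 785 mg

785 mg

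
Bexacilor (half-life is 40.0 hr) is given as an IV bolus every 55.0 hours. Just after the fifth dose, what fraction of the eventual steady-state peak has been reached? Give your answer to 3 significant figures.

0.991

k = ln 2 / 40.0 = 0.01733 hr⁻¹
f_n = 1 − e^(−nkτ) = 1 − e^(−5 × 0.01733 × 55.0) = 1 − e^(−4.765) = 1 − 0.008520 ≈ 0.991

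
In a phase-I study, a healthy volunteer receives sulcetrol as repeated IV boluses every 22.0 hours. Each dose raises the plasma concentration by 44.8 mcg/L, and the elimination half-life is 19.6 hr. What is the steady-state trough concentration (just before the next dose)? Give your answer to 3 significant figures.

k = ln 2 / 19.6 = 0.03536 hr⁻¹
Fraction remaining after one interval: e^(−kτ) = e^(−0.03536 × 22.0) = 0.4593
R = 1 / (1 − 0.4593) = 1.850
Css,max = 44.8 × 1.850 = 82.86 mcg/L
Css,min = Css,max × e^(−kτ) = 82.86 × 0.4593 ≈ 38.1 mcg/L

38.1 mcg/L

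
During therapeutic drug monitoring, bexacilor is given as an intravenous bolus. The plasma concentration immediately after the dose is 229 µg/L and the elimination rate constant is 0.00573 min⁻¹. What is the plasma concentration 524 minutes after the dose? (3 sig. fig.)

11.4 µg/L

C(t) = C₀ e^(−kt) = 229 × e^(−0.005730 × 524) = 229 × e^(−3.003) = 229 × 0.04966 ≈ 11.4 µg/L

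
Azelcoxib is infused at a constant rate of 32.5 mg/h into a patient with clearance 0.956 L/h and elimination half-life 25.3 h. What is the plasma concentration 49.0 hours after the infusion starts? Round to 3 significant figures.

Css = rate / CL = 32.5 / 0.956 = 34.00 mg/L
k = ln 2 / 25.3 = 0.02740 h⁻¹
C(t) = Css (1 − e^(−kt)) = 34.00 × (1 − e^(−1.342)) = 34.00 × 0.7388 ≈ 25.1 mg/L

25.1 mg/L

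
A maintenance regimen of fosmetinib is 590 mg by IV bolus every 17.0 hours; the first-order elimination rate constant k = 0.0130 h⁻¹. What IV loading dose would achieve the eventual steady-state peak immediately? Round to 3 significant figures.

2980 mg

Accumulation ratio R = 1 / (1 − e^(−kτ)) = 1 / (1 − e^(−0.01300×17.0)) = 1 / (1 − 0.8017) = 5.043
Loading dose = maintenance dose × R = 590 × 5.043 ≈ 2980 mg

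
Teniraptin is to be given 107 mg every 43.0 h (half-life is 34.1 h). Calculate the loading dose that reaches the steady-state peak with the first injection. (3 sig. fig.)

184 mg

k = ln 2 / 34.1 = 0.02033 h⁻¹
Accumulation ratio R = 1 / (1 − e^(−kτ)) = 1 / (1 − e^(−0.02033×43.0)) = 1 / (1 − 0.4173) = 1.716
Loading dose = maintenance dose × R = 107 × 1.716 ≈ 184 mg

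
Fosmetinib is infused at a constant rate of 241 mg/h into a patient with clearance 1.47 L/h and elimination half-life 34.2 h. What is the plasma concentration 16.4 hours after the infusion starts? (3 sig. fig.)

Css = rate / CL = 241 / 1.47 = 163.9 mg/L
k = ln 2 / 34.2 = 0.02027 h⁻¹
C(t) = Css (1 − e^(−kt)) = 163.9 × (1 − e^(−0.3324)) = 163.9 × 0.2828 ≈ 46.4 mg/L

46.4 mg/L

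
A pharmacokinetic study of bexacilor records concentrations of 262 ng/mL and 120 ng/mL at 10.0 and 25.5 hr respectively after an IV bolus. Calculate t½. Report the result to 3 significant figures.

13.8 hours

k = ln(C₁/C₂) / (t₂ − t₁) = ln(262/120) / (25.5 − 10.0)
  = 0.7809 / 15.50 = 0.05038 hr⁻¹
t½ = ln 2 / k = ln 2 / 0.05038 ≈ 13.8 hours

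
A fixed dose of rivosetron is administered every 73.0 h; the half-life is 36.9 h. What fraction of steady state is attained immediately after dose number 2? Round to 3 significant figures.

k = ln 2 / 36.9 = 0.01878 h⁻¹
f_n = 1 − e^(−nkτ) = 1 − e^(−2 × 0.01878 × 73.0) = 1 − e^(−2.743) = 1 − 0.06441 ≈ 0.936

0.936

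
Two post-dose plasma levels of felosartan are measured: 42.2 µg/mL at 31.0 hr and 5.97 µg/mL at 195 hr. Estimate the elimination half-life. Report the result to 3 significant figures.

58.1 hours

k = ln(C₁/C₂) / (t₂ − t₁) = ln(42.2/5.97) / (195 − 31.0)
  = 1.956 / 164.0 = 0.01192 hr⁻¹
t½ = ln 2 / k = ln 2 / 0.01192 ≈ 58.1 hours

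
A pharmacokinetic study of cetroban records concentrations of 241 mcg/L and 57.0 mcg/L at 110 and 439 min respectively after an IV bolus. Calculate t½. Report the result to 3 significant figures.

158 minutes

k = ln(C₁/C₂) / (t₂ − t₁) = ln(241/57.0) / (439 − 110)
  = 1.442 / 329.0 = 0.004382 min⁻¹
t½ = ln 2 / k = ln 2 / 0.004382 ≈ 158 minutes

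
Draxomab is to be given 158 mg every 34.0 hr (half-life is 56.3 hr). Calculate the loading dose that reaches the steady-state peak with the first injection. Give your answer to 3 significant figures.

462 mg

k = ln 2 / 56.3 = 0.01231 hr⁻¹
Accumulation ratio R = 1 / (1 − e^(−kτ)) = 1 / (1 − e^(−0.01231×34.0)) = 1 / (1 − 0.6580) = 2.924
Loading dose = maintenance dose × R = 158 × 2.924 ≈ 462 mg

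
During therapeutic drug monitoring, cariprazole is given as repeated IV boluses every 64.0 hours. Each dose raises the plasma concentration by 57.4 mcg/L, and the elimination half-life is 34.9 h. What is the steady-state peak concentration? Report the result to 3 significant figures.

k = ln 2 / 34.9 = 0.01986 h⁻¹
Fraction remaining after one interval: e^(−kτ) = e^(−0.01986 × 64.0) = 0.2805
R = 1 / (1 − 0.2805) = 1.390
Css,max = 57.4 × 1.390 ≈ 79.8 mcg/L

79.8 mcg/L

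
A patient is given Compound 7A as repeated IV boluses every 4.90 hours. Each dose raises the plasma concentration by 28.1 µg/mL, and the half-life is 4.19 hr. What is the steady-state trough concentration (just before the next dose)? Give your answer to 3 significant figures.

k = ln 2 / 4.19 = 0.1654 hr⁻¹
Fraction remaining after one interval: e^(−kτ) = e^(−0.1654 × 4.90) = 0.4446
R = 1 / (1 − 0.4446) = 1.800
Css,max = 28.1 × 1.800 = 50.59 µg/mL
Css,min = Css,max × e^(−kτ) = 50.59 × 0.4446 ≈ 22.5 µg/mL

22.5 µg/mL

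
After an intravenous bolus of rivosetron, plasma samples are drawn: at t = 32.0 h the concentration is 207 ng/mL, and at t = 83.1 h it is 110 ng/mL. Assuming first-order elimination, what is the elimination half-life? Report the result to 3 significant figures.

k = ln(C₁/C₂) / (t₂ − t₁) = ln(207/110) / (83.1 − 32.0)
  = 0.6322 / 51.10 = 0.01237 h⁻¹
t½ = ln 2 / k = ln 2 / 0.01237 ≈ 56.0 hours

56.0 hours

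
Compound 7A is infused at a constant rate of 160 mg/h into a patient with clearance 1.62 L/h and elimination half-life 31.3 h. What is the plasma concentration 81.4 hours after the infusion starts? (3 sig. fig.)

Css = rate / CL = 160 / 1.62 = 98.77 µg/mL
k = ln 2 / 31.3 = 0.02215 h⁻¹
C(t) = Css (1 − e^(−kt)) = 98.77 × (1 − e^(−1.803)) = 98.77 × 0.8351 ≈ 82.5 µg/mL

82.5 µg/mL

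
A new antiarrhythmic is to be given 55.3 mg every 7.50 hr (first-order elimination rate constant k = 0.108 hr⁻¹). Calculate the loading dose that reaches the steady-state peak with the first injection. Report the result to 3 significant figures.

Accumulation ratio R = 1 / (1 − e^(−kτ)) = 1 / (1 − e^(−0.1080×7.50)) = 1 / (1 − 0.4449) = 1.801
Loading dose = maintenance dose × R = 55.3 × 1.801 ≈ 99.6 mg

99.6 mg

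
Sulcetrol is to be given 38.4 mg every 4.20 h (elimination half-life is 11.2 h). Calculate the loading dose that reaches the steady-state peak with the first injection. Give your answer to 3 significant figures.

k = ln 2 / 11.2 = 0.06189 h⁻¹
Accumulation ratio R = 1 / (1 − e^(−kτ)) = 1 / (1 − e^(−0.06189×4.20)) = 1 / (1 − 0.7711) = 4.369
Loading dose = maintenance dose × R = 38.4 × 4.369 ≈ 168 mg

168 mg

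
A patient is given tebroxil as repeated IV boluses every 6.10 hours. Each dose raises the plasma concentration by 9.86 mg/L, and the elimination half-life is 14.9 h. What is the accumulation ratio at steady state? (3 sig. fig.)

k = ln 2 / 14.9 = 0.04652 h⁻¹
Fraction remaining after one interval: e^(−kτ) = e^(−0.04652 × 6.10) = 0.7529
R = 1 / (1 − 0.7529) = 1 / 0.2471 ≈ 4.05

4.05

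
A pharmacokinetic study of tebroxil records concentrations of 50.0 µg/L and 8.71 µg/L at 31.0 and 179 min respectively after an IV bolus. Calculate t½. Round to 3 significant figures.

58.7 minutes

k = ln(C₁/C₂) / (t₂ − t₁) = ln(50.0/8.71) / (179 − 31.0)
  = 1.748 / 148.0 = 0.01181 min⁻¹
t½ = ln 2 / k = ln 2 / 0.01181 ≈ 58.7 minutes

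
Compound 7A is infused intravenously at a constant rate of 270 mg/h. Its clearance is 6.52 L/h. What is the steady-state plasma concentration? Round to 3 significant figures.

Css = infusion rate / CL = 270 / 6.52 ≈ 41.4 mg/L

41.4 mg/L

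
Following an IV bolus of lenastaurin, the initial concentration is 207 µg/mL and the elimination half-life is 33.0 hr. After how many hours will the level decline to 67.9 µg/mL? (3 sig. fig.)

53.1 hours

k = ln 2 / 33.0 = 0.02100 hr⁻¹
C(t) = C₀ e^(−kt)  ⇒  t = ln(C₀/C) / k
t = ln(207/67.9) / 0.02100 = 1.115 / 0.02100 ≈ 53.1 hours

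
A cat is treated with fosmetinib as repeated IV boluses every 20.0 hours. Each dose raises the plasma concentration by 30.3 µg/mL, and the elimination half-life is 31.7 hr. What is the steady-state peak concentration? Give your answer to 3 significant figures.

k = ln 2 / 31.7 = 0.02187 hr⁻¹
Fraction remaining after one interval: e^(−kτ) = e^(−0.02187 × 20.0) = 0.6458
R = 1 / (1 − 0.6458) = 2.823
Css,max = 30.3 × 2.823 ≈ 85.5 µg/mL

85.5 µg/mL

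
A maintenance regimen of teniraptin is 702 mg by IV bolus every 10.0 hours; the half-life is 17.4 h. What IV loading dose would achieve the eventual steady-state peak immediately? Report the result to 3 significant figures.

2140 mg

k = ln 2 / 17.4 = 0.03984 h⁻¹
Accumulation ratio R = 1 / (1 − e^(−kτ)) = 1 / (1 − e^(−0.03984×10.0)) = 1 / (1 − 0.6714) = 3.043
Loading dose = maintenance dose × R = 702 × 3.043 ≈ 2140 mg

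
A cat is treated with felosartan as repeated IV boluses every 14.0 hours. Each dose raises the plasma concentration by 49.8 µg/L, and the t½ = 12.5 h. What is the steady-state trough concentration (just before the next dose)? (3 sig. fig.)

k = ln 2 / 12.5 = 0.05545 h⁻¹
Fraction remaining after one interval: e^(−kτ) = e^(−0.05545 × 14.0) = 0.4601
R = 1 / (1 − 0.4601) = 1.852
Css,max = 49.8 × 1.852 = 92.24 µg/L
Css,min = Css,max × e^(−kτ) = 92.24 × 0.4601 ≈ 42.4 µg/L

42.4 µg/L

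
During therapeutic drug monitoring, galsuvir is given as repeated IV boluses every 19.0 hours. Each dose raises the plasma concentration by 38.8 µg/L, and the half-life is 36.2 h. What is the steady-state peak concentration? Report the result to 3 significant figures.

k = ln 2 / 36.2 = 0.01915 h⁻¹
Fraction remaining after one interval: e^(−kτ) = e^(−0.01915 × 19.0) = 0.6950
R = 1 / (1 − 0.6950) = 3.279
Css,max = 38.8 × 3.279 ≈ 127 µg/L

127 µg/L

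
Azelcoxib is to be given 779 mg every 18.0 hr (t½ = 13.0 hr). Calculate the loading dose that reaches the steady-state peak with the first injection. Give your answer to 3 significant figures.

k = ln 2 / 13.0 = 0.05332 hr⁻¹
Accumulation ratio R = 1 / (1 − e^(−kτ)) = 1 / (1 − e^(−0.05332×18.0)) = 1 / (1 − 0.3830) = 1.621
Loading dose = maintenance dose × R = 779 × 1.621 ≈ 1260 mg

1260 mg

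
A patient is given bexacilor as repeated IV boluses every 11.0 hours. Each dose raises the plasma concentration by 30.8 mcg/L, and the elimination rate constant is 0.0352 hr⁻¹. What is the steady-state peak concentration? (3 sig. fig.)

Fraction remaining after one interval: e^(−kτ) = e^(−0.03520 × 11.0) = 0.6790
R = 1 / (1 − 0.6790) = 3.115
Css,max = 30.8 × 3.115 ≈ 95.9 mcg/L

95.9 mcg/L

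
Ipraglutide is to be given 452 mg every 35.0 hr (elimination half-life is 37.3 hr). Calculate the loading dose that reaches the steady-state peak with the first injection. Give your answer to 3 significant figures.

k = ln 2 / 37.3 = 0.01858 hr⁻¹
Accumulation ratio R = 1 / (1 − e^(−kτ)) = 1 / (1 − e^(−0.01858×35.0)) = 1 / (1 − 0.5218) = 2.091
Loading dose = maintenance dose × R = 452 × 2.091 ≈ 945 mg

945 mg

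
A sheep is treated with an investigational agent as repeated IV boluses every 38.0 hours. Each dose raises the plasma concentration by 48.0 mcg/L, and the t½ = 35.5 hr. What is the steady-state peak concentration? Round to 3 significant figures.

91.6 mcg/L

k = ln 2 / 35.5 = 0.01953 hr⁻¹
Fraction remaining after one interval: e^(−kτ) = e^(−0.01953 × 38.0) = 0.4762
R = 1 / (1 − 0.4762) = 1.909
Css,max = 48.0 × 1.909 ≈ 91.6 mcg/L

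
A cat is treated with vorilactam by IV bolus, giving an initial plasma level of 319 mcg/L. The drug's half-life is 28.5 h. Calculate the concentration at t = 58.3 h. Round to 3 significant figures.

k = ln 2 / 28.5 = 0.02432 h⁻¹
C(t) = C₀ e^(−kt) = 319 × e^(−0.02432 × 58.3) = 319 × e^(−1.418) = 319 × 0.2422 ≈ 77.3 mcg/L

77.3 mcg/L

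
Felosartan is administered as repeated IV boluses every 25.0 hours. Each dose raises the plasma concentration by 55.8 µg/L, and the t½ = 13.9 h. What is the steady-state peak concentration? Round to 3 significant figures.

78.3 µg/L

k = ln 2 / 13.9 = 0.04987 h⁻¹
Fraction remaining after one interval: e^(−kτ) = e^(−0.04987 × 25.0) = 0.2875
R = 1 / (1 − 0.2875) = 1.403
Css,max = 55.8 × 1.403 ≈ 78.3 µg/L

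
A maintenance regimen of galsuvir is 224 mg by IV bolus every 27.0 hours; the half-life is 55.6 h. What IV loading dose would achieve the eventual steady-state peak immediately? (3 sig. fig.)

k = ln 2 / 55.6 = 0.01247 h⁻¹
Accumulation ratio R = 1 / (1 − e^(−kτ)) = 1 / (1 − e^(−0.01247×27.0)) = 1 / (1 − 0.7142) = 3.499
Loading dose = maintenance dose × R = 224 × 3.499 ≈ 784 mg

784 mg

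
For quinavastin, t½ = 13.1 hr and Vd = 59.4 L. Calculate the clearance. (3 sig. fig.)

k = ln 2 / t½ = ln 2 / 13.1 = 0.05291 hr⁻¹
CL = k · V = 0.05291 × 59.4 ≈ 3.14 L/hr

3.14 L/hr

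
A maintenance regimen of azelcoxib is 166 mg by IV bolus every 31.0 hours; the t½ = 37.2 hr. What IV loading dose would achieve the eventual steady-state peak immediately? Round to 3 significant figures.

k = ln 2 / 37.2 = 0.01863 hr⁻¹
Accumulation ratio R = 1 / (1 − e^(−kτ)) = 1 / (1 − e^(−0.01863×31.0)) = 1 / (1 − 0.5612) = 2.279
Loading dose = maintenance dose × R = 166 × 2.279 ≈ 378 mg

378 mg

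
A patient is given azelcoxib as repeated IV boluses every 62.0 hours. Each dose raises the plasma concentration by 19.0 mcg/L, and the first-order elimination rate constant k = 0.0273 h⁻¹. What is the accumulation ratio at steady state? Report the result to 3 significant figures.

1.23

Fraction remaining after one interval: e^(−kτ) = e^(−0.02730 × 62.0) = 0.1840
R = 1 / (1 − 0.1840) = 1 / 0.8160 ≈ 1.23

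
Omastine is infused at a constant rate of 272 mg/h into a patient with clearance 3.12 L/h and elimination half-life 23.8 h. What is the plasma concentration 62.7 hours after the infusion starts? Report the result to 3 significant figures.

73.1 µg/mL

Css = rate / CL = 272 / 3.12 = 87.18 µg/mL
k = ln 2 / 23.8 = 0.02912 h⁻¹
C(t) = Css (1 − e^(−kt)) = 87.18 × (1 − e^(−1.826)) = 87.18 × 0.8390 ≈ 73.1 µg/mL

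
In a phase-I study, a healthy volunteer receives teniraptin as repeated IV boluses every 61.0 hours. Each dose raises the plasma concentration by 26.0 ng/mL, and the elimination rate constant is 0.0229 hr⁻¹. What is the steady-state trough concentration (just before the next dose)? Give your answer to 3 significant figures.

Fraction remaining after one interval: e^(−kτ) = e^(−0.02290 × 61.0) = 0.2474
R = 1 / (1 − 0.2474) = 1.329
Css,max = 26.0 × 1.329 = 34.55 ng/mL
Css,min = Css,max × e^(−kτ) = 34.55 × 0.2474 ≈ 8.55 ng/mL

8.55 ng/mL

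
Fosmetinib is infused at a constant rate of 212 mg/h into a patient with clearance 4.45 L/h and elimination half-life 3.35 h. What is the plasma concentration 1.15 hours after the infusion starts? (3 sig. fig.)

Css = rate / CL = 212 / 4.45 = 47.64 µg/mL
k = ln 2 / 3.35 = 0.2069 h⁻¹
C(t) = Css (1 − e^(−kt)) = 47.64 × (1 − e^(−0.2379)) = 47.64 × 0.2118 ≈ 10.1 µg/mL

10.1 µg/mL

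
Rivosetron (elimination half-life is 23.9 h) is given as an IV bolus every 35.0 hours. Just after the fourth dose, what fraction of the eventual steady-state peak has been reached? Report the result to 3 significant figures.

k = ln 2 / 23.9 = 0.02900 h⁻¹
f_n = 1 − e^(−nkτ) = 1 − e^(−4 × 0.02900 × 35.0) = 1 − e^(−4.060) = 1 − 0.01724 ≈ 0.983

0.983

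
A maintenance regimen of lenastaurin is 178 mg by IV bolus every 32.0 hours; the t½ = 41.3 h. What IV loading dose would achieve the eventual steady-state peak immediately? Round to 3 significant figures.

428 mg

k = ln 2 / 41.3 = 0.01678 h⁻¹
Accumulation ratio R = 1 / (1 − e^(−kτ)) = 1 / (1 − e^(−0.01678×32.0)) = 1 / (1 − 0.5845) = 2.407
Loading dose = maintenance dose × R = 178 × 2.407 ≈ 428 mg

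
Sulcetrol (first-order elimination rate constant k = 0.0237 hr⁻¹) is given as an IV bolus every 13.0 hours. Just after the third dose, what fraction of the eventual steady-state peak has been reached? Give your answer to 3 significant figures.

f_n = 1 − e^(−nkτ) = 1 − e^(−3 × 0.02370 × 13.0) = 1 − e^(−0.9243) = 1 − 0.3968 ≈ 0.603

0.603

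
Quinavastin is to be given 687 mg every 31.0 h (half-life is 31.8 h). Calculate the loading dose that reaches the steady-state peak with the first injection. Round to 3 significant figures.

1400 mg

k = ln 2 / 31.8 = 0.02180 h⁻¹
Accumulation ratio R = 1 / (1 − e^(−kτ)) = 1 / (1 − e^(−0.02180×31.0)) = 1 / (1 − 0.5088) = 2.036
Loading dose = maintenance dose × R = 687 × 2.036 ≈ 1400 mg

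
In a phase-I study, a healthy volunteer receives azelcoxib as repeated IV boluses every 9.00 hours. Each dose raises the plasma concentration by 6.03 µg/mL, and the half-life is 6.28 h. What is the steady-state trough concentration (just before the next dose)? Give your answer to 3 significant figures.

3.55 µg/mL

k = ln 2 / 6.28 = 0.1104 h⁻¹
Fraction remaining after one interval: e^(−kτ) = e^(−0.1104 × 9.00) = 0.3703
R = 1 / (1 − 0.3703) = 1.588
Css,max = 6.03 × 1.588 = 9.576 µg/mL
Css,min = Css,max × e^(−kτ) = 9.576 × 0.3703 ≈ 3.55 µg/mL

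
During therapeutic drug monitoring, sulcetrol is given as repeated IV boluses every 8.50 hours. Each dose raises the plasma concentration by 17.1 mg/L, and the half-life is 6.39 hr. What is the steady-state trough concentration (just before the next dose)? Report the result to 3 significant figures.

11.3 mg/L

k = ln 2 / 6.39 = 0.1085 hr⁻¹
Fraction remaining after one interval: e^(−kτ) = e^(−0.1085 × 8.50) = 0.3977
R = 1 / (1 − 0.3977) = 1.660
Css,max = 17.1 × 1.660 = 28.39 mg/L
Css,min = Css,max × e^(−kτ) = 28.39 × 0.3977 ≈ 11.3 mg/L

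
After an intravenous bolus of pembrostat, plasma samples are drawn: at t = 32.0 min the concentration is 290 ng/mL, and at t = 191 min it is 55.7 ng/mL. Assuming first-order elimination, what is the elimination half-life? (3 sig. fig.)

66.8 minutes

k = ln(C₁/C₂) / (t₂ − t₁) = ln(290/55.7) / (191 − 32.0)
  = 1.650 / 159.0 = 0.01038 min⁻¹
t½ = ln 2 / k = ln 2 / 0.01038 ≈ 66.8 minutes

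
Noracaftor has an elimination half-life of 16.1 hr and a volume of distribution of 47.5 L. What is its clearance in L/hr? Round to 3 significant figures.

2.04 L/hr

k = ln 2 / t½ = ln 2 / 16.1 = 0.04305 hr⁻¹
CL = k · V = 0.04305 × 47.5 ≈ 2.04 L/hr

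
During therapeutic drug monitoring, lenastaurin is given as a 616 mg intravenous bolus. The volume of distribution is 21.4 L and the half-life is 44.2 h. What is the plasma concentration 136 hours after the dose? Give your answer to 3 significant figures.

3.41 µg/mL

C₀ = dose / V = 616 / 21.4 = 28.79 µg/mL
k = ln 2 / 44.2 = 0.01568 h⁻¹
C(t) = C₀ e^(−kt) = 28.79 × e^(−0.01568 × 136) = 28.79 × e^(−2.133) = 28.79 × 0.1185 ≈ 3.41 µg/mL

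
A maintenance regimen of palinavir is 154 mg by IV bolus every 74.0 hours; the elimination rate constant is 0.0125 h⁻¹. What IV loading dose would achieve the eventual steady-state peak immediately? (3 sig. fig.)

255 mg

Accumulation ratio R = 1 / (1 − e^(−kτ)) = 1 / (1 − e^(−0.01250×74.0)) = 1 / (1 − 0.3965) = 1.657
Loading dose = maintenance dose × R = 154 × 1.657 ≈ 255 mg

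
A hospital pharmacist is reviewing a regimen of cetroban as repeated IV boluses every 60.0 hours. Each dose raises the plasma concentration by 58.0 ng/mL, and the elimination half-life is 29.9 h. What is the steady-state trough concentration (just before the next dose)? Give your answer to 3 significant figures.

19.2 ng/mL

k = ln 2 / 29.9 = 0.02318 h⁻¹
Fraction remaining after one interval: e^(−kτ) = e^(−0.02318 × 60.0) = 0.2488
R = 1 / (1 − 0.2488) = 1.331
Css,max = 58.0 × 1.331 = 77.21 ng/mL
Css,min = Css,max × e^(−kτ) = 77.21 × 0.2488 ≈ 19.2 ng/mL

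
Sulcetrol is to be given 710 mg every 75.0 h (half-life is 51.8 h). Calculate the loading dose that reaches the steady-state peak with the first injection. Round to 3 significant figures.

1120 mg

k = ln 2 / 51.8 = 0.01338 h⁻¹
Accumulation ratio R = 1 / (1 − e^(−kτ)) = 1 / (1 − e^(−0.01338×75.0)) = 1 / (1 − 0.3666) = 1.579
Loading dose = maintenance dose × R = 710 × 1.579 ≈ 1120 mg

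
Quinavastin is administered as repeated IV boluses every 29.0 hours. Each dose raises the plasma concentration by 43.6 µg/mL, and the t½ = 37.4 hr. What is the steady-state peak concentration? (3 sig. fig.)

105 µg/mL

k = ln 2 / 37.4 = 0.01853 hr⁻¹
Fraction remaining after one interval: e^(−kτ) = e^(−0.01853 × 29.0) = 0.5842
R = 1 / (1 − 0.5842) = 2.405
Css,max = 43.6 × 2.405 ≈ 105 µg/mL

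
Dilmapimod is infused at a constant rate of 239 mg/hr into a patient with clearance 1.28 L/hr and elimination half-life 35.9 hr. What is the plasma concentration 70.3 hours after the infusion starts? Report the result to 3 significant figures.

Css = rate / CL = 239 / 1.28 = 186.7 µg/mL
k = ln 2 / 35.9 = 0.01931 hr⁻¹
C(t) = Css (1 − e^(−kt)) = 186.7 × (1 − e^(−1.357)) = 186.7 × 0.7427 ≈ 139 µg/mL

139 µg/mL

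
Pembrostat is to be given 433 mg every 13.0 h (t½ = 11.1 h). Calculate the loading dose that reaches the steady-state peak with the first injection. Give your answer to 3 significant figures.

k = ln 2 / 11.1 = 0.06245 h⁻¹
Accumulation ratio R = 1 / (1 − e^(−kτ)) = 1 / (1 − e^(−0.06245×13.0)) = 1 / (1 − 0.4441) = 1.799
Loading dose = maintenance dose × R = 433 × 1.799 ≈ 779 mg

779 mg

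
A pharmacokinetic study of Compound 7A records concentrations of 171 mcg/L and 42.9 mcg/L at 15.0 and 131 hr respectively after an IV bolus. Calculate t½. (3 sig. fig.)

58.1 hours

k = ln(C₁/C₂) / (t₂ − t₁) = ln(171/42.9) / (131 − 15.0)
  = 1.383 / 116.0 = 0.01192 hr⁻¹
t½ = ln 2 / k = ln 2 / 0.01192 ≈ 58.1 hours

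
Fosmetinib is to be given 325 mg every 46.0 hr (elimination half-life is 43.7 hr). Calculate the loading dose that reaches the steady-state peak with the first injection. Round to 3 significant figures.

628 mg

k = ln 2 / 43.7 = 0.01586 hr⁻¹
Accumulation ratio R = 1 / (1 − e^(−kτ)) = 1 / (1 − e^(−0.01586×46.0)) = 1 / (1 − 0.4821) = 1.931
Loading dose = maintenance dose × R = 325 × 1.931 ≈ 628 mg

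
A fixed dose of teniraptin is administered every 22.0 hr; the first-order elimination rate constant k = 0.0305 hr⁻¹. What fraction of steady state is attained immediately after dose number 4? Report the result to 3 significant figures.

0.932

f_n = 1 − e^(−nkτ) = 1 − e^(−4 × 0.03050 × 22.0) = 1 − e^(−2.684) = 1 − 0.06829 ≈ 0.932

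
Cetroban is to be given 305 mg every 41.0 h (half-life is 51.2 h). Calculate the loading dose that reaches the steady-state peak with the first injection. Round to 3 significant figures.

k = ln 2 / 51.2 = 0.01354 h⁻¹
Accumulation ratio R = 1 / (1 − e^(−kτ)) = 1 / (1 − e^(−0.01354×41.0)) = 1 / (1 − 0.5740) = 2.348
Loading dose = maintenance dose × R = 305 × 2.348 ≈ 716 mg

716 mg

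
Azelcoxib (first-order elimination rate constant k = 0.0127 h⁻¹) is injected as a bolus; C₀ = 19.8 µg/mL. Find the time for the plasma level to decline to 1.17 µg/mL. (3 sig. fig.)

C(t) = C₀ e^(−kt)  ⇒  t = ln(C₀/C) / k
t = ln(19.8/1.17) / 0.01270 = 2.829 / 0.01270 ≈ 223 hours

223 hours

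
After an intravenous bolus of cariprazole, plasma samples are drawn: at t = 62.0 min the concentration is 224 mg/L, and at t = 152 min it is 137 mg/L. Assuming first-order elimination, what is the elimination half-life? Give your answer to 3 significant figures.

127 minutes

k = ln(C₁/C₂) / (t₂ − t₁) = ln(224/137) / (152 − 62.0)
  = 0.4917 / 90.00 = 0.005463 min⁻¹
t½ = ln 2 / k = ln 2 / 0.005463 ≈ 127 minutes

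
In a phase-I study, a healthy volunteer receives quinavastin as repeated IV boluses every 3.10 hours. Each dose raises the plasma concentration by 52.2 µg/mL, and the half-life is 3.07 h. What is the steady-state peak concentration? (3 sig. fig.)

k = ln 2 / 3.07 = 0.2258 h⁻¹
Fraction remaining after one interval: e^(−kτ) = e^(−0.2258 × 3.10) = 0.4966
R = 1 / (1 − 0.4966) = 1.987
Css,max = 52.2 × 1.987 ≈ 104 µg/mL

104 µg/mL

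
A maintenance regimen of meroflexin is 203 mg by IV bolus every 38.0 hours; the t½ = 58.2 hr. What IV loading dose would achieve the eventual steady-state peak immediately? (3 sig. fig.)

558 mg

k = ln 2 / 58.2 = 0.01191 hr⁻¹
Accumulation ratio R = 1 / (1 − e^(−kτ)) = 1 / (1 − e^(−0.01191×38.0)) = 1 / (1 − 0.6360) = 2.747
Loading dose = maintenance dose × R = 203 × 2.747 ≈ 558 mg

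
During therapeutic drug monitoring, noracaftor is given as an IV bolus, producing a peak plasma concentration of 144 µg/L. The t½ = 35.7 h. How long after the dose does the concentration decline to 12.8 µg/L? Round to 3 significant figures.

125 hours

k = ln 2 / 35.7 = 0.01942 h⁻¹
C(t) = C₀ e^(−kt)  ⇒  t = ln(C₀/C) / k
t = ln(144/12.8) / 0.01942 = 2.420 / 0.01942 ≈ 125 hours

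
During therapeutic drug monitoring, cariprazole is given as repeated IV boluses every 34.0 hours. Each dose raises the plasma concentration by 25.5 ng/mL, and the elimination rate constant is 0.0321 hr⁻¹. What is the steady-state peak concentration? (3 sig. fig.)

38.4 ng/mL

Fraction remaining after one interval: e^(−kτ) = e^(−0.03210 × 34.0) = 0.3357
R = 1 / (1 − 0.3357) = 1.505
Css,max = 25.5 × 1.505 ≈ 38.4 ng/mL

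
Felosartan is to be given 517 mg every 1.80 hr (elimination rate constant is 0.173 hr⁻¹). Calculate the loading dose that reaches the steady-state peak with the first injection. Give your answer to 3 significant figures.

Accumulation ratio R = 1 / (1 − e^(−kτ)) = 1 / (1 − e^(−0.1730×1.80)) = 1 / (1 − 0.7324) = 3.737
Loading dose = maintenance dose × R = 517 × 3.737 ≈ 1930 mg

1930 mg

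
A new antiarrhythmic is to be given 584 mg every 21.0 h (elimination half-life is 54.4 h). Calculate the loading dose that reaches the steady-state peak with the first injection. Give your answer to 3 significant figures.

k = ln 2 / 54.4 = 0.01274 h⁻¹
Accumulation ratio R = 1 / (1 − e^(−kτ)) = 1 / (1 − e^(−0.01274×21.0)) = 1 / (1 − 0.7652) = 4.260
Loading dose = maintenance dose × R = 584 × 4.260 ≈ 2490 mg

2490 mg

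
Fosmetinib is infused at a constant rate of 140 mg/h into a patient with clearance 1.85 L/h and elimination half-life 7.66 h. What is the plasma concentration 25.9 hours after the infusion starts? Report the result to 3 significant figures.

Css = rate / CL = 140 / 1.85 = 75.68 µg/mL
k = ln 2 / 7.66 = 0.09049 h⁻¹
C(t) = Css (1 − e^(−kt)) = 75.68 × (1 − e^(−2.344)) = 75.68 × 0.9040 ≈ 68.4 µg/mL

68.4 µg/mL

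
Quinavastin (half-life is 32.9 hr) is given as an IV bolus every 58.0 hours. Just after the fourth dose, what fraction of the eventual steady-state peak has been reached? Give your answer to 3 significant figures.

0.992

k = ln 2 / 32.9 = 0.02107 hr⁻¹
f_n = 1 − e^(−nkτ) = 1 − e^(−4 × 0.02107 × 58.0) = 1 − e^(−4.888) = 1 − 0.007538 ≈ 0.992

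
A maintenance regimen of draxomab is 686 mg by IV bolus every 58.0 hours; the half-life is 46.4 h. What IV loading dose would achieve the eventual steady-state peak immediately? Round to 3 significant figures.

1180 mg

k = ln 2 / 46.4 = 0.01494 h⁻¹
Accumulation ratio R = 1 / (1 − e^(−kτ)) = 1 / (1 − e^(−0.01494×58.0)) = 1 / (1 − 0.4204) = 1.725
Loading dose = maintenance dose × R = 686 × 1.725 ≈ 1180 mg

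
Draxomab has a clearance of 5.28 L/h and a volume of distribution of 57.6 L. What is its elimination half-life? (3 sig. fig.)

k = CL / V = 5.28 / 57.6 = 0.09167 h⁻¹
t½ = ln 2 / k = ln 2 / 0.09167 ≈ 7.56 hours

7.56 hours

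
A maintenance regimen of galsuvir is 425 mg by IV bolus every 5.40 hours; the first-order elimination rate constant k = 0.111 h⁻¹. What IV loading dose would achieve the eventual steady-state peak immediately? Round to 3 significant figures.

943 mg

Accumulation ratio R = 1 / (1 − e^(−kτ)) = 1 / (1 − e^(−0.1110×5.40)) = 1 / (1 − 0.5491) = 2.218
Loading dose = maintenance dose × R = 425 × 2.218 ≈ 943 mg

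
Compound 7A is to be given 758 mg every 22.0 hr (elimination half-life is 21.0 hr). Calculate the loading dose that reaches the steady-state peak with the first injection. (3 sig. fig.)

k = ln 2 / 21.0 = 0.03301 hr⁻¹
Accumulation ratio R = 1 / (1 − e^(−kτ)) = 1 / (1 − e^(−0.03301×22.0)) = 1 / (1 − 0.4838) = 1.937
Loading dose = maintenance dose × R = 758 × 1.937 ≈ 1470 mg

1470 mg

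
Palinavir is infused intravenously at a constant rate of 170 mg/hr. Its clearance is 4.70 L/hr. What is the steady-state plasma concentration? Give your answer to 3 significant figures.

Css = infusion rate / CL = 170 / 4.70 ≈ 36.2 mg/L

36.2 mg/L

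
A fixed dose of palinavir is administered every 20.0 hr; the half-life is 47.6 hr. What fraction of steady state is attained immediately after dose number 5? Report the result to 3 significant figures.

0.767

k = ln 2 / 47.6 = 0.01456 hr⁻¹
f_n = 1 − e^(−nkτ) = 1 − e^(−5 × 0.01456 × 20.0) = 1 − e^(−1.456) = 1 − 0.2331 ≈ 0.767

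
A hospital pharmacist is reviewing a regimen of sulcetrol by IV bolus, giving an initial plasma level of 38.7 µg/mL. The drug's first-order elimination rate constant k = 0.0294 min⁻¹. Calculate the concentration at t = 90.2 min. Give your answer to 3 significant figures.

C(t) = C₀ e^(−kt) = 38.7 × e^(−0.02940 × 90.2) = 38.7 × e^(−2.652) = 38.7 × 0.07052 ≈ 2.73 µg/mL

2.73 µg/mL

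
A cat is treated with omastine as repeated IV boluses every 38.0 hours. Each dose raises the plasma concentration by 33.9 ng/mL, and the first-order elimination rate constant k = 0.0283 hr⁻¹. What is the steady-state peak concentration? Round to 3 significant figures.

Fraction remaining after one interval: e^(−kτ) = e^(−0.02830 × 38.0) = 0.3412
R = 1 / (1 − 0.3412) = 1.518
Css,max = 33.9 × 1.518 ≈ 51.5 ng/mL

51.5 ng/mL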